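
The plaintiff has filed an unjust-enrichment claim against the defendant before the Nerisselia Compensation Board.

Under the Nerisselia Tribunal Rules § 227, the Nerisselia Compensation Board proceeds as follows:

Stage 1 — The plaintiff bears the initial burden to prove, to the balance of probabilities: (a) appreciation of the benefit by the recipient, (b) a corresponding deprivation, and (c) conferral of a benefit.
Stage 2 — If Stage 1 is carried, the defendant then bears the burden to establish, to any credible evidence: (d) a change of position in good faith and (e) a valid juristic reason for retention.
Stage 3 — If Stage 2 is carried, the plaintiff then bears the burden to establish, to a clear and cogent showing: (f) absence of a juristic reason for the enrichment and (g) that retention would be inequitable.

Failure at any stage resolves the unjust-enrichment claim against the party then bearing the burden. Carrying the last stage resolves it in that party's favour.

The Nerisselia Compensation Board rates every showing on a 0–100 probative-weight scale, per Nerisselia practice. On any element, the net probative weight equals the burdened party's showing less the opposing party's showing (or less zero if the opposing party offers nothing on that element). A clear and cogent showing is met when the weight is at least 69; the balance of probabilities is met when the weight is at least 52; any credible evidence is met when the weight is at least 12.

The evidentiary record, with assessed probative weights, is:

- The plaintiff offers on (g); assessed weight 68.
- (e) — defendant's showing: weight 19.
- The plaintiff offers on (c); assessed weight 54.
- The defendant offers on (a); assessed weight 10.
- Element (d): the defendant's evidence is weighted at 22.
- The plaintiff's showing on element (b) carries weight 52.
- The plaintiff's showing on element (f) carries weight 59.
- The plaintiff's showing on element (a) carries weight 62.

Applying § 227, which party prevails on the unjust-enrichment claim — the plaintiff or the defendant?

At Stage 1 the plaintiff must meet the balance of probabilities (weight is at least 52): on (a) the weight is 62 less the opposing 10 gives net 52, ≥ 52, so (a) meets the standard; on (b) the weight is 52, ≥ 52, so (b) meets the standard; on (c) the weight is 54, ≥ 52, so (c) meets the standard.
  All elements met. The burden passes to the defendant.
At Stage 2 the defendant must meet any credible evidence (weight is at least 12): on (d) the weight is 22, ≥ 12, so (d) meets the standard; on (e) the weight is 19, ≥ 12, so (e) meets the standard.
  Stage 2 carried; the burden shifts to the plaintiff.
At Stage 3 the plaintiff must meet a clear and cogent showing (weight is at least 69): on (f) the weight is 59, which does not reach 69, so (f) does not meet the standard; on (g) the weight is 68, < 69, so (g) does not meet the standard.
  The plaintiff does not carry Stage 3.
So the defendant prevails.

defendant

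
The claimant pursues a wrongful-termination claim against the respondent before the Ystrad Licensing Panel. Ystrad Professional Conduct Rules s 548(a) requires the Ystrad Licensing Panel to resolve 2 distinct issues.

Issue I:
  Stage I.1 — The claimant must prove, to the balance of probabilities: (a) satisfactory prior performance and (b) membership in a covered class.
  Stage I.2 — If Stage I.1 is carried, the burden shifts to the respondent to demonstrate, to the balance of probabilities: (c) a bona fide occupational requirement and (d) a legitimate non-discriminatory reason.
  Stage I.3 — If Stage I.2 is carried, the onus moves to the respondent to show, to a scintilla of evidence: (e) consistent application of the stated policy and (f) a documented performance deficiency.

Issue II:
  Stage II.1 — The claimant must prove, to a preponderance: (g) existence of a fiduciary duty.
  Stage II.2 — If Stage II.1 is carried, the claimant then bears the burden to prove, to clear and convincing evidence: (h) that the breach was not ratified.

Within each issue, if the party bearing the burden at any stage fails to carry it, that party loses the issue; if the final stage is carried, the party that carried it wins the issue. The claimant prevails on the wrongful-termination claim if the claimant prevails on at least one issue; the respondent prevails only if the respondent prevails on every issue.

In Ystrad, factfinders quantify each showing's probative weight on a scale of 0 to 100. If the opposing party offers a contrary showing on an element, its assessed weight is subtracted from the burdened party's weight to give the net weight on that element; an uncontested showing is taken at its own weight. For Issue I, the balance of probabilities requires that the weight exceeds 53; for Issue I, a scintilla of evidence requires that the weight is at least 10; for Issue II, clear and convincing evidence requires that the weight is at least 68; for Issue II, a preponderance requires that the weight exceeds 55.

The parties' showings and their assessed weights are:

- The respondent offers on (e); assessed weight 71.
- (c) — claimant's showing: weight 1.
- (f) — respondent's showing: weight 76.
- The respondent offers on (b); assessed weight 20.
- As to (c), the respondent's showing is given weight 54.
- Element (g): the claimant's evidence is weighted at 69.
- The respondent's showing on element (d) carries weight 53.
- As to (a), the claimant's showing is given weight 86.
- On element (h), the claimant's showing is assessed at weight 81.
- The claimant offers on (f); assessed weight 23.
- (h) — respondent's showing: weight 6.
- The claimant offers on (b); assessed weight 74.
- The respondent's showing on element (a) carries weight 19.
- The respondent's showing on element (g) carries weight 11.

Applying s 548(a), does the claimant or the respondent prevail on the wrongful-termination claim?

— Issue I —
Stage I.1 (claimant, the balance of probabilities, weight exceeds 53): (a) net 86−19=67 > 53 — meets; (b) net 74−20=54 > 53 — meets.
  Stage I.1 carried; the burden shifts to the respondent.
Stage I.2 (respondent, the balance of probabilities, weight exceeds 53): (c) net 54−1=53 ≤ 53 — fails; (d) 53 ≤ 53 — fails.
  Not every element is met, so the respondent fails to carry Stage I.2.
So the claimant prevails on this issue.
— Issue II —
At Stage II.1 the claimant must meet a preponderance (weight exceeds 55): on (g) the weight is 69 less the opposing 11 gives net 58, which does exceed 55, so (g) meets the standard.
  Stage II.1 carried; the burden remains with the claimant.
At Stage II.2 the claimant must meet clear and convincing evidence (weight is at least 68): on (h) the weight is 81 less the opposing 6 gives net 75, which does reach 68, so (h) meets the standard.
  Stage II.2 carried; the final stage is satisfied.
Every stage carried; the claimant prevails on this issue.
Per-issue: Issue I → claimant; Issue II → claimant. The claimant must prevail on at least one issue; overall, the claimant prevails.

claimant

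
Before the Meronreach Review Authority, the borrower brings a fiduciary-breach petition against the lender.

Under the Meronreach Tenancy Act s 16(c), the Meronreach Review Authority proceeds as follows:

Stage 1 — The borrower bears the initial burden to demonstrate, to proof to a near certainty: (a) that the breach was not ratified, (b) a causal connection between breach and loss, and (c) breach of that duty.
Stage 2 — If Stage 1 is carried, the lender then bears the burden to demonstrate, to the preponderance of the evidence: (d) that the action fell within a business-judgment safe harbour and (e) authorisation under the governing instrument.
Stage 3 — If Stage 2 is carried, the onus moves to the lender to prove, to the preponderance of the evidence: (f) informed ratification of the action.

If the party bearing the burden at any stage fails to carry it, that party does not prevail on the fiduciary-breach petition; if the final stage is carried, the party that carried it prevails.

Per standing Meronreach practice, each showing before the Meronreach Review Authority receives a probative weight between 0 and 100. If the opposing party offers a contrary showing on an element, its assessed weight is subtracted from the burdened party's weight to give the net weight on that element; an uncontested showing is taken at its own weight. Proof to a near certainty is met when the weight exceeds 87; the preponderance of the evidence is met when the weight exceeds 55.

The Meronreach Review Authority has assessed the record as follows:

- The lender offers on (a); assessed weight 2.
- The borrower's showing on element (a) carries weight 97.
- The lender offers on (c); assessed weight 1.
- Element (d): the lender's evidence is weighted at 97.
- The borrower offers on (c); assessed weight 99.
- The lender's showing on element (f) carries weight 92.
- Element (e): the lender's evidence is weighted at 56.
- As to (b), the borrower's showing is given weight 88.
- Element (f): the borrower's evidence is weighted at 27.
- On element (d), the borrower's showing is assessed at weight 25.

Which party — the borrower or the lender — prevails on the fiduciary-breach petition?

lender

Stage 1 (borrower, proof to a near certainty, weight exceeds 87): (a) net 97−2=95 > 87 — meets; (b) 88 > 87 — meets; (c) net 99−1=98 > 87 — meets.
  Stage 1 carried; the burden shifts to the lender.
Stage 2 (lender, the preponderance of the evidence, weight exceeds 55): (d) net 97−25=72 > 55 — meets; (e) 56 > 55 — meets.
  Stage 2 carried; the burden remains with the lender.
Stage 3 (lender, the preponderance of the evidence, weight exceeds 55): (f) net 92−27=65 > 55 — meets.
  All elements met at the final stage.
All stages carried — the lender prevails.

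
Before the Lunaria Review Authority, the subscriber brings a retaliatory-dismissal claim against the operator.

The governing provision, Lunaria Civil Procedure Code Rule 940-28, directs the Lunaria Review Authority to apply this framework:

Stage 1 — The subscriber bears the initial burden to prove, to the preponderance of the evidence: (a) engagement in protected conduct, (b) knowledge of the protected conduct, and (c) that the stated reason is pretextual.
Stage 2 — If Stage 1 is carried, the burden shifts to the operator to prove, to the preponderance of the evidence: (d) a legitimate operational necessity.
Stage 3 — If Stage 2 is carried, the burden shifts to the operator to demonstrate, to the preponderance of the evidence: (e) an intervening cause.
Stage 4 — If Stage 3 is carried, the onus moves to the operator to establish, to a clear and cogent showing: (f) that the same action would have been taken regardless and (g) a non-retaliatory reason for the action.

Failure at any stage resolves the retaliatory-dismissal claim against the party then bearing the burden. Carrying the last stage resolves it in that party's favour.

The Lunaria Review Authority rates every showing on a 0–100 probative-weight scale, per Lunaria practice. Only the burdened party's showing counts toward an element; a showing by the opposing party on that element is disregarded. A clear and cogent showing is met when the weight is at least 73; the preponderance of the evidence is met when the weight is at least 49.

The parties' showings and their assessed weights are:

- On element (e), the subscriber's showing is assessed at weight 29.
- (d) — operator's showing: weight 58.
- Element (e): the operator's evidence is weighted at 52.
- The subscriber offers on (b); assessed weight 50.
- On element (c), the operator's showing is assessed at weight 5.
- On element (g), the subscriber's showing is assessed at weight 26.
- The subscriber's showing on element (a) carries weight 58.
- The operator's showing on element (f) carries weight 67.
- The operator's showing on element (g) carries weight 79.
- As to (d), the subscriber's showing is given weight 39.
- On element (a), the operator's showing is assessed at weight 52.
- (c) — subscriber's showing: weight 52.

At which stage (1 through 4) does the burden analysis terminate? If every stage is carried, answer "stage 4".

stage 4

Stage 1 (subscriber, the preponderance of the evidence, weight is at least 49): (a) 58 (operator's 52 disregarded) ≥ 49 — meets; (b) 50 ≥ 49 — meets; (c) 52 (operator's 5 disregarded) ≥ 49 — meets.
  Stage 1 carried; the burden shifts to the operator.
Stage 2 (operator, the preponderance of the evidence, weight is at least 49): (d) 58 (subscriber's 39 disregarded) ≥ 49 — meets.
  Stage 2 carried; the burden remains with the operator.
Stage 3 (operator, the preponderance of the evidence, weight is at least 49): (e) 52 (subscriber's 29 disregarded) ≥ 49 — meets.
  Stage 3 carried; the burden remains with the operator.
Stage 4 (operator, a clear and cogent showing, weight is at least 73): (f) 67 < 73 — fails; (g) 79 (subscriber's 26 disregarded) ≥ 73 — meets.
  Stage 4 not carried; the operator fails its burden.
So the subscriber prevails.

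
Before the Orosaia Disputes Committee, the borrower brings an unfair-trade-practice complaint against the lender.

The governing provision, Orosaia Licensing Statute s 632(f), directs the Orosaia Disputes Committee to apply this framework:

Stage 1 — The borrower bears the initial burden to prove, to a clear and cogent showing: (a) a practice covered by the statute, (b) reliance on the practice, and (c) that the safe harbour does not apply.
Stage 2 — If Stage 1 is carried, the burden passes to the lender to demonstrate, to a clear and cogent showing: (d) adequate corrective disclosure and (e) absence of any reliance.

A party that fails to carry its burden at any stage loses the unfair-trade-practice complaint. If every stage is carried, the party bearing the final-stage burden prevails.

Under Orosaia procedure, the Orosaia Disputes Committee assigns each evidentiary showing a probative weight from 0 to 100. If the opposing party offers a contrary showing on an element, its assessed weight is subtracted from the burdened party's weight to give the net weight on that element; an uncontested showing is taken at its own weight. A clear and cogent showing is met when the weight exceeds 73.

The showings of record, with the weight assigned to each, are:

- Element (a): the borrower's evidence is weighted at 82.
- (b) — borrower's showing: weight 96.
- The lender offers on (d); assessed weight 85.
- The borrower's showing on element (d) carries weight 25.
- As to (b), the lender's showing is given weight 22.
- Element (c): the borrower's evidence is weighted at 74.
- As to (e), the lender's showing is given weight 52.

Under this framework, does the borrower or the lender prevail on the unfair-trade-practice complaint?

borrower

At Stage 1 the borrower must meet a clear and cogent showing (weight exceeds 73): on (a) the weight is 82, which does exceed 73, so (a) meets the standard; on (b) the weight is 96 less the opposing 22 gives net 74, which does exceed 73, so (b) meets the standard; on (c) the weight is 74, which does exceed 73, so (c) meets the standard.
  All elements met. The burden passes to the lender.
At Stage 2 the lender must meet a clear and cogent showing (weight exceeds 73): on (d) the weight is 85 less the opposing 25 gives net 60, which does not exceed 73, so (d) does not meet the standard; on (e) the weight is 52, which does not exceed 73, so (e) does not meet the standard.
  Not every element is met, so the lender fails to carry Stage 2.
So the borrower prevails.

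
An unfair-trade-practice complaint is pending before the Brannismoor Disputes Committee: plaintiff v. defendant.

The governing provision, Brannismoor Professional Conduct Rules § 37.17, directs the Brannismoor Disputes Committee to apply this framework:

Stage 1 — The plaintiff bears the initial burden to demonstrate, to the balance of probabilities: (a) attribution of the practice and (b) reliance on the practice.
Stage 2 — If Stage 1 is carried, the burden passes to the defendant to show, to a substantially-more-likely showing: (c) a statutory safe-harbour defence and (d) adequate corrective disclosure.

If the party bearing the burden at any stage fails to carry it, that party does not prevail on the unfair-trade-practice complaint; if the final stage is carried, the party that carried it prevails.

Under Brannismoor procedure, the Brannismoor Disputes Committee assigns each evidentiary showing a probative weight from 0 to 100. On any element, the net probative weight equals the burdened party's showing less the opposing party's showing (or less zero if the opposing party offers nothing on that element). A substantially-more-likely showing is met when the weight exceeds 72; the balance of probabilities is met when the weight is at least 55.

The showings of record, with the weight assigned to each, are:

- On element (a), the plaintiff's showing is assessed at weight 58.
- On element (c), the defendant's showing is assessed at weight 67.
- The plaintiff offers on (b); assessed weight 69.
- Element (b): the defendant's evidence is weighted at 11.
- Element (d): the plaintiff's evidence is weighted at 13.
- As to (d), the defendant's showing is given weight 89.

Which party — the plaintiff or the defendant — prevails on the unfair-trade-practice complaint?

At Stage 1 the plaintiff must meet the balance of probabilities (weight is at least 55): on (a) the weight is 58, ≥ 55, so (a) meets the standard; on (b) the weight is 69 less the opposing 11 gives net 58, ≥ 55, so (b) meets the standard.
  All elements met. The burden passes to the defendant.
At Stage 2 the defendant must meet a substantially-more-likely showing (weight exceeds 72): on (c) the weight is 67, ≤ 72, so (c) does not meet the standard; on (d) the weight is 89 less the opposing 13 gives net 76, which does exceed 72, so (d) meets the standard.
  The defendant does not carry Stage 2.
The plaintiff prevails.

plaintiff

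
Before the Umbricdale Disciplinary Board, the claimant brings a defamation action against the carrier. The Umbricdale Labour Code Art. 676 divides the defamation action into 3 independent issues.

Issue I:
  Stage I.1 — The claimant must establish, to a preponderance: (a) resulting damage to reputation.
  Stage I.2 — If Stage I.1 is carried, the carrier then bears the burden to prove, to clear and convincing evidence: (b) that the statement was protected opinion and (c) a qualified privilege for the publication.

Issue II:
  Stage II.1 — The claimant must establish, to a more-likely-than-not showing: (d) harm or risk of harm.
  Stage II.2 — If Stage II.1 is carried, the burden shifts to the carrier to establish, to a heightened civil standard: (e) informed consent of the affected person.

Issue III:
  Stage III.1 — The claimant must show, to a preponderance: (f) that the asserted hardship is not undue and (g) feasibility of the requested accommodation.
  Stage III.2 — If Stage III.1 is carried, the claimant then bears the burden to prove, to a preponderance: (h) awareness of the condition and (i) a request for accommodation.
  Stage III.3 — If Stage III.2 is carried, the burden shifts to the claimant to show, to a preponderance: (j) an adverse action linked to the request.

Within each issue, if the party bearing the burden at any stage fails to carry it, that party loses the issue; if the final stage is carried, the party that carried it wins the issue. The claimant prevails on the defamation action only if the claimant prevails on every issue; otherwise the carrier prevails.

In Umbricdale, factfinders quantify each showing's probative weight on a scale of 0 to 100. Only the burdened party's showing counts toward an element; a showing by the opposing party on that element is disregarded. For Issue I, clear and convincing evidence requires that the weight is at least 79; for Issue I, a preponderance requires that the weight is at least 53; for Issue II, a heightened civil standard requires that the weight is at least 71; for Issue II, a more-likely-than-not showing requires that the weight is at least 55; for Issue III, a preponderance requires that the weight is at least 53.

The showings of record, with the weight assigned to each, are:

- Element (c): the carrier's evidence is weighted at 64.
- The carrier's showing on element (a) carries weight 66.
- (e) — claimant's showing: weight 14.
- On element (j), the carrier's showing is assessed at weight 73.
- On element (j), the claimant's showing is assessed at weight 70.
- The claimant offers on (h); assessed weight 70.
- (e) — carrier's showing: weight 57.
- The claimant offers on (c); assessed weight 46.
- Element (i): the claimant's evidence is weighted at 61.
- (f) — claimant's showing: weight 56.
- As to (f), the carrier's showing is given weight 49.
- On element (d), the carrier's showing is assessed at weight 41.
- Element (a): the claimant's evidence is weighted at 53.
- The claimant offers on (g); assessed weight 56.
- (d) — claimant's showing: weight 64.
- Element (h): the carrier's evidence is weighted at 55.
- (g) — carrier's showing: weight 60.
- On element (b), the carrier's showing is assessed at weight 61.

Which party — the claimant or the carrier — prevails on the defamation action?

— Issue I —
At Stage I.1 the claimant must meet a preponderance (weight is at least 53): on (a) the weight is 53 (the carrier's 66 is given no effect), which does reach 53, so (a) meets the standard.
  The claimant carries Stage I.1; the carrier now bears the burden.
At Stage I.2 the carrier must meet clear and convincing evidence (weight is at least 79): on (b) the weight is 61, < 79, so (b) does not meet the standard; on (c) the weight is 64 (the claimant's 46 is given no effect), < 79, so (c) does not meet the standard.
  Stage I.2 not carried; the carrier fails its burden.
The analysis ends at Stage I.2; the claimant prevails on this issue.
— Issue II —
Stage II.1 (claimant, a more-likely-than-not showing, weight is at least 55): (d) 64 (carrier's 41 disregarded) ≥ 55 — meets.
  The claimant carries Stage II.1; the carrier now bears the burden.
Stage II.2 (carrier, a heightened civil standard, weight is at least 71): (e) 57 (claimant's 14 disregarded) < 71 — fails.
  The carrier does not carry Stage II.2.
The claimant prevails on this issue.
— Issue III —
At Stage III.1 the claimant must meet a preponderance (weight is at least 53): on (f) the weight is 56 (the carrier's 49 is given no effect), ≥ 53, so (f) meets the standard; on (g) the weight is 56 (the carrier's 60 is given no effect), which does reach 53, so (g) meets the standard.
  Stage III.1 carried; the burden remains with the claimant.
At Stage III.2 the claimant must meet a preponderance (weight is at least 53): on (h) the weight is 70 (the carrier's 55 is given no effect), ≥ 53, so (h) meets the standard; on (i) the weight is 61, which does reach 53, so (i) meets the standard.
  All elements met. The claimant retains the burden for Stage III.3.
At Stage III.3 the claimant must meet a preponderance (weight is at least 53): on (j) the weight is 70 (the carrier's 73 is given no effect), which does reach 53, so (j) meets the standard.
  All elements met at the final stage.
Every stage carried; the claimant prevails on this issue.
Per-issue: Issue I → claimant; Issue II → claimant; Issue III → claimant. The claimant must prevail on every issue; overall, the claimant prevails.

claimant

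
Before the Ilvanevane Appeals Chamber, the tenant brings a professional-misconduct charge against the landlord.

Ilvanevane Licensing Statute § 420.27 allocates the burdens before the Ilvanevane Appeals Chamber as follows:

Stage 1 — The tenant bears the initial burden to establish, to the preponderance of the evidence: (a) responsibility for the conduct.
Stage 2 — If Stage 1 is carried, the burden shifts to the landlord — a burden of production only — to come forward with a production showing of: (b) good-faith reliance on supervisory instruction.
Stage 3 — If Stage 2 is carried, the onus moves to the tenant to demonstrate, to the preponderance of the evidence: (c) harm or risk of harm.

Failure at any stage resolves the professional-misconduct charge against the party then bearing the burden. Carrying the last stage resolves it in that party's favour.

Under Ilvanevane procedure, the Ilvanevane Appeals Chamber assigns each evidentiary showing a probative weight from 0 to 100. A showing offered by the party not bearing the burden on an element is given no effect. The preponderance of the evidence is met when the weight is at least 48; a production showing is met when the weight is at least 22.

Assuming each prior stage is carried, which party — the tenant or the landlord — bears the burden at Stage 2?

Stage 2's rule assigns the burden to the landlord (to a production showing).

landlord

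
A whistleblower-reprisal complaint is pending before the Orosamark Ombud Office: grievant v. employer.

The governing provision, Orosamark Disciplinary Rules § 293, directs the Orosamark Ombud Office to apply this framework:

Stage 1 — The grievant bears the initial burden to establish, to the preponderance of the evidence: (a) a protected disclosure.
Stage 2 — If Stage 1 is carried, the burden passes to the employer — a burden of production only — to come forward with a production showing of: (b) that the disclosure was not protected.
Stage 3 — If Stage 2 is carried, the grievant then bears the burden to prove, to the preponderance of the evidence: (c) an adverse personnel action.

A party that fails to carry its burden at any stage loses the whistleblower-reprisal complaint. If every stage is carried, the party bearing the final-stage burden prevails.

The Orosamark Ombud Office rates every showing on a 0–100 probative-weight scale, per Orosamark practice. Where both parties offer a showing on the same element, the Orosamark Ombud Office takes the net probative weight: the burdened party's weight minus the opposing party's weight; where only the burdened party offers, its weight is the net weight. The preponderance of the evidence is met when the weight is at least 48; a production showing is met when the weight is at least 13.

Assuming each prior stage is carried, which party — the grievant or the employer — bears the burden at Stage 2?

employer

Stage 2's rule assigns the burden to the employer (to a production showing).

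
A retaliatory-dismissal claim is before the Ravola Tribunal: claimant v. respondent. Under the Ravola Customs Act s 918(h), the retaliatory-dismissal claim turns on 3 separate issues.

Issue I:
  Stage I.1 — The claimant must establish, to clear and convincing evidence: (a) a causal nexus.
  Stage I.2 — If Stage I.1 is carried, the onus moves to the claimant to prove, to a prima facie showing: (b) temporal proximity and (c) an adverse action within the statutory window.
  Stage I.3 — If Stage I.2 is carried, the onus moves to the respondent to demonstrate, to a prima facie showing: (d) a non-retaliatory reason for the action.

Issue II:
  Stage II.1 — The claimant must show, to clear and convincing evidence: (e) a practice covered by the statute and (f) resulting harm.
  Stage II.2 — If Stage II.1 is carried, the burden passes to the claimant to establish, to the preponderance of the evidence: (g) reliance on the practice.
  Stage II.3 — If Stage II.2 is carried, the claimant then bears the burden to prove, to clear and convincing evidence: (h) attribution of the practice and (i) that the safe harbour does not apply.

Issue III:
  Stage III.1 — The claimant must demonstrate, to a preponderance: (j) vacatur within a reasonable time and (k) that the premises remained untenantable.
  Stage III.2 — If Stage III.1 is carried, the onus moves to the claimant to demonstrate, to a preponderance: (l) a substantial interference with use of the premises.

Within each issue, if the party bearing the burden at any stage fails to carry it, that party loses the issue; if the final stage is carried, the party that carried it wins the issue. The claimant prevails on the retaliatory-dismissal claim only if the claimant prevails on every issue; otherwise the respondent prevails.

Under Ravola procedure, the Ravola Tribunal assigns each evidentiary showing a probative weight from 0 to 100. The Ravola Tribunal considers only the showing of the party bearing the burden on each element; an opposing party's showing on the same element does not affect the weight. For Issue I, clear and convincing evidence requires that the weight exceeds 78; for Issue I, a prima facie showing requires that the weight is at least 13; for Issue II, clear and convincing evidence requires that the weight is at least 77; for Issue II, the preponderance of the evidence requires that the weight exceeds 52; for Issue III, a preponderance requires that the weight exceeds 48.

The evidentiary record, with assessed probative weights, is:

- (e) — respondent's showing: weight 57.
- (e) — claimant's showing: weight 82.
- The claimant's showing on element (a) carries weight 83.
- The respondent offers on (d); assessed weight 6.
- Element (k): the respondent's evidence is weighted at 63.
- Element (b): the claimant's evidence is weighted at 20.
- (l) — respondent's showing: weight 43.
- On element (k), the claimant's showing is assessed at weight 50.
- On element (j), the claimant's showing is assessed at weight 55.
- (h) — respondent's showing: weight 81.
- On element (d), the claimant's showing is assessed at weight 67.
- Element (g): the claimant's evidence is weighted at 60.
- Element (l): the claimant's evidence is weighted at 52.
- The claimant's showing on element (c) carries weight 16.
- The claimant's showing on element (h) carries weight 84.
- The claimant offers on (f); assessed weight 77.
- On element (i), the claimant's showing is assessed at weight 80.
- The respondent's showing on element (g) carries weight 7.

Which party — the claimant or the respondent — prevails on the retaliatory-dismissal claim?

claimant

— Issue I —
Stage I.1 (claimant, clear and convincing evidence, weight exceeds 78): (a) 83 > 78 — meets.
  Stage I.1 carried; the burden remains with the claimant.
Stage I.2 (claimant, a prima facie showing, weight is at least 13): (b) 20 ≥ 13 — meets; (c) 16 ≥ 13 — meets.
  All elements met. The burden passes to the respondent.
Stage I.3 (respondent, a prima facie showing, weight is at least 13): (d) 6 (claimant's 67 disregarded) < 13 — fails.
  The respondent does not carry Stage I.3.
So the claimant prevails on this issue.
— Issue II —
Stage II.1 — burden on claimant; standard: clear and convincing evidence (weight is at least 77).
    (e): 82 (respondent's 57 disregarded) ≥ 77 [met]
    (f): 77 ≥ 77 [met]
  Stage II.1 is satisfied; the claimant continues to bear the burden.
Stage II.2 — burden on claimant; standard: the preponderance of the evidence (weight exceeds 52).
    (g): 60 (respondent's 7 disregarded) > 52 [met]
  Stage II.2 is satisfied; the claimant continues to bear the burden.
Stage II.3 — burden on claimant; standard: clear and convincing evidence (weight is at least 77).
    (h): 84 (respondent's 81 disregarded) ≥ 77 [met]
    (i): 80 ≥ 77 [met]
  All elements met at the final stage.
With every stage satisfied, the claimant prevails on this issue.
— Issue III —
At Stage III.1 the claimant must meet a preponderance (weight exceeds 48): on (j) the weight is 55, > 48, so (j) meets the standard; on (k) the weight is 50 (the respondent's 63 is given no effect), which does exceed 48, so (k) meets the standard.
  Stage III.1 carried; the burden remains with the claimant.
At Stage III.2 the claimant must meet a preponderance (weight exceeds 48): on (l) the weight is 52 (the respondent's 43 is given no effect), which does exceed 48, so (l) meets the standard.
  Stage III.2 carried; the final stage is satisfied.
All stages carried — the claimant prevails on this issue.
Per-issue: Issue I → claimant; Issue II → claimant; Issue III → claimant. The claimant must prevail on every issue; overall, the claimant prevails.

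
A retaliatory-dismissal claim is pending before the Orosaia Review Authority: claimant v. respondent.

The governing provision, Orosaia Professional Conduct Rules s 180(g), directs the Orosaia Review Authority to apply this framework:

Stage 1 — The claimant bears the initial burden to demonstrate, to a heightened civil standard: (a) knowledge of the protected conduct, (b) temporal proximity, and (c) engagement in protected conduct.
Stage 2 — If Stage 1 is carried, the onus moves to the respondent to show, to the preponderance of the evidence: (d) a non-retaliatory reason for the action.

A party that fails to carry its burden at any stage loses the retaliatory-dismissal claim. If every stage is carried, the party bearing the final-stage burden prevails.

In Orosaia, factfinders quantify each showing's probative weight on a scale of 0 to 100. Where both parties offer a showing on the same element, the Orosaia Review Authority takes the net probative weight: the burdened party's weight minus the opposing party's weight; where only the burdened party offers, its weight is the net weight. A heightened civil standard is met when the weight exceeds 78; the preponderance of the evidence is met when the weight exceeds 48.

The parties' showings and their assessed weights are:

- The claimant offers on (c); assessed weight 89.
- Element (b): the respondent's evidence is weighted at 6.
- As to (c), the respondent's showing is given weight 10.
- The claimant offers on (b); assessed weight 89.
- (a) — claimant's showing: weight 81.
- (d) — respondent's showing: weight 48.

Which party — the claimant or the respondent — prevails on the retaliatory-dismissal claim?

At Stage 1 the claimant must meet a heightened civil standard (weight exceeds 78): on (a) the weight is 81, > 78, so (a) meets the standard; on (b) the weight is 89 less the opposing 6 gives net 83, > 78, so (b) meets the standard; on (c) the weight is 89 less the opposing 10 gives net 79, which does exceed 78, so (c) meets the standard.
  All elements met. The burden passes to the respondent.
At Stage 2 the respondent must meet the preponderance of the evidence (weight exceeds 48): on (d) the weight is 48, ≤ 48, so (d) does not meet the standard.
  Stage 2 not carried; the respondent fails its burden.
The analysis ends at Stage 2; the claimant prevails.

claimant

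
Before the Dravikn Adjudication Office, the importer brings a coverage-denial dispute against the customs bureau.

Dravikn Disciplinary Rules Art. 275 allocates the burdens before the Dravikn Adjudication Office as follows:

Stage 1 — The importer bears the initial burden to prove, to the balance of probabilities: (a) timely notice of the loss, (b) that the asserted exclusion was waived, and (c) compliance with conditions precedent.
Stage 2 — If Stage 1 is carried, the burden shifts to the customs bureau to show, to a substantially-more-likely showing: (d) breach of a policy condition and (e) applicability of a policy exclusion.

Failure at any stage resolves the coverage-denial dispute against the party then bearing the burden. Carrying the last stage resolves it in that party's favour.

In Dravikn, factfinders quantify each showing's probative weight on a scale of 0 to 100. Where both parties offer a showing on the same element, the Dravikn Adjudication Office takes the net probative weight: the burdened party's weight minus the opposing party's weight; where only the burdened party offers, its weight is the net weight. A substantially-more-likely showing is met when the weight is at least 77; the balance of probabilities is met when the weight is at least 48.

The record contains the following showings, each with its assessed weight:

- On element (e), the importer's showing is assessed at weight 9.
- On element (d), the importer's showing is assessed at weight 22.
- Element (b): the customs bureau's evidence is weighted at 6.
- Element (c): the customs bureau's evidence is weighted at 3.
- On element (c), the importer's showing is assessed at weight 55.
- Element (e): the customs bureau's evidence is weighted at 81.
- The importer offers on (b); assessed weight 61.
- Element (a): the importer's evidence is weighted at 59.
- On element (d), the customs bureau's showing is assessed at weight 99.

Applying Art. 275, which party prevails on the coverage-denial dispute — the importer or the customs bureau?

importer

Stage 1 (importer, the balance of probabilities, weight is at least 48): (a) 59 ≥ 48 — meets; (b) net 61−6=55 ≥ 48 — meets; (c) net 55−3=52 ≥ 48 — meets.
  All elements met. The burden passes to the customs bureau.
Stage 2 (customs bureau, a substantially-more-likely showing, weight is at least 77): (d) net 99−22=77 ≥ 77 — meets; (e) net 81−9=72 < 77 — fails.
  Not every element is met, so the customs bureau fails to carry Stage 2.
So the importer prevails.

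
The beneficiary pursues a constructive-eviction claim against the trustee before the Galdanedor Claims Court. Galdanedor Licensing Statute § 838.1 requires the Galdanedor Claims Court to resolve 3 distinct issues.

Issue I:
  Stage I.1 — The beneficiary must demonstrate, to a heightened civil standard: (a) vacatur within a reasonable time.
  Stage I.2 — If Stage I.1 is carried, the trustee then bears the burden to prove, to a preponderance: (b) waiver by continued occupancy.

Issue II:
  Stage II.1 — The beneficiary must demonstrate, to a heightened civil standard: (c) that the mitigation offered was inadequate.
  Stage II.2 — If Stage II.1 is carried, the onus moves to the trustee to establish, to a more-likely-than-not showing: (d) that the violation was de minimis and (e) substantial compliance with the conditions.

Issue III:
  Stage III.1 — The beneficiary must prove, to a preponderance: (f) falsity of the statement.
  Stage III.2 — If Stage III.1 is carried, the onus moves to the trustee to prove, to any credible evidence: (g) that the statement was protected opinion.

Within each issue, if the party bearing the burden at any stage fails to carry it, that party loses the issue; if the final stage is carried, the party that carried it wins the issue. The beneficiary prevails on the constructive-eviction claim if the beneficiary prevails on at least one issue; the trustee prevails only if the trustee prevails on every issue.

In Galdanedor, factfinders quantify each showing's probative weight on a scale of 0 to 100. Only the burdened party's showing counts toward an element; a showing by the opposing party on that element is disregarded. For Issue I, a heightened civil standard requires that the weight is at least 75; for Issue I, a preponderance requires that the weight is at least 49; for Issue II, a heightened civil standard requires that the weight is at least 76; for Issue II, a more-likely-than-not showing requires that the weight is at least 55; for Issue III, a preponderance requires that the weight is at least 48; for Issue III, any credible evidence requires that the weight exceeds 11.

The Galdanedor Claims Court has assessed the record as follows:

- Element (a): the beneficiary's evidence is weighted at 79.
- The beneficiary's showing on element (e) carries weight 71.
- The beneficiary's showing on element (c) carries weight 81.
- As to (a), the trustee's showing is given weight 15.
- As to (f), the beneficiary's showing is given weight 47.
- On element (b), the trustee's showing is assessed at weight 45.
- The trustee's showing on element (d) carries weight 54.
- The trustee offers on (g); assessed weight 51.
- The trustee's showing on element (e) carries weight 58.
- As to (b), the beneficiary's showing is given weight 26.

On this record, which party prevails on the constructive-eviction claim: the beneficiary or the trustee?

— Issue I —
Stage I.1 (beneficiary, a heightened civil standard, weight is at least 75): (a) 79 (trustee's 15 disregarded) ≥ 75 — meets.
  Stage I.1 is satisfied; the onus moves to the trustee.
Stage I.2 (trustee, a preponderance, weight is at least 49): (b) 45 (beneficiary's 26 disregarded) < 49 — fails.
  Stage I.2 not carried; the trustee fails its burden.
So the beneficiary prevails on this issue.
— Issue II —
At Stage II.1 the beneficiary must meet a heightened civil standard (weight is at least 76): on (c) the weight is 81, which does reach 76, so (c) meets the standard.
  The beneficiary carries Stage II.1; the trustee now bears the burden.
At Stage II.2 the trustee must meet a more-likely-than-not showing (weight is at least 55): on (d) the weight is 54, which does not reach 55, so (d) does not meet the standard; on (e) the weight is 58 (the beneficiary's 71 is given no effect), which does reach 55, so (e) meets the standard.
  Not every element is met, so the trustee fails to carry Stage II.2.
The analysis ends at Stage II.2; the beneficiary prevails on this issue.
— Issue III —
Stage III.1 — burden on beneficiary; standard: a preponderance (weight is at least 48).
    (f): 47 < 48 [not met]
  Not every element is met, so the beneficiary fails to carry Stage III.1.
The analysis ends at Stage III.1; the trustee prevails on this issue.
Per-issue: Issue I → beneficiary; Issue II → beneficiary; Issue III → trustee. The beneficiary must prevail on at least one issue; overall, the beneficiary prevails.

beneficiary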